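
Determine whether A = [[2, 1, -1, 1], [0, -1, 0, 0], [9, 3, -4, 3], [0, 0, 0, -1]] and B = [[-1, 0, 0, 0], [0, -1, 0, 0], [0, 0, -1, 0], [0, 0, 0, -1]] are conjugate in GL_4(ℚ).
Both have characteristic polynomial (x + 1)^4, but the minimal polynomial of A is (x + 1)^2 while the minimal polynomial of B is x + 1. The minimal polynomial is a similarity invariant, so A and B are not similar.

No.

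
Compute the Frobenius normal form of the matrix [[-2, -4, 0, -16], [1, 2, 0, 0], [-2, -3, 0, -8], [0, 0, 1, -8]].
The invariant factors of A (the non-unit diagonal entries of the Smith normal form of xI - A over ℚ[x]) are (x^2 + 4x - 4)^2, each dividing the next. The characteristic polynomial is their product, (x^2 + 4x - 4)^2.

The rational canonical form is the block-diagonal matrix of companion matrices C(f_i):
R = [[0, 0, 0, -16], [1, 0, 0, 32], [0, 1, 0, -8], [0, 0, 1, -8]].

Note the characteristic polynomial does not split into linear factors over ℚ, so A has no Jordan form over ℚ; the rational canonical form exists over any field.

R = [[0, 0, 0, -16], [1, 0, 0, 32], [0, 1, 0, -8], [0, 0, 1, -8]]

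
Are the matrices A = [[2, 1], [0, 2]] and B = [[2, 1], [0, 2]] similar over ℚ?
Two matrices over a field are similar if and only if they have the same invariant factors.

Both A and B have characteristic polynomial (x - 2)^2 and minimal polynomial (x - 2)^2. Computing further, both have invariant factors (x - 2)^2. Hence A and B are similar.

Yes.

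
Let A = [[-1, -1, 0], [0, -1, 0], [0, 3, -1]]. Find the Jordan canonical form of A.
The characteristic polynomial is det(xI - A) = (x + 1)^3, so the eigenvalues are -1 (algebraic multiplicity 3).

For λ = -1: rank(A + I) = 1, rank((A + I)^2) = 0. The eigenspace has dimension 3 - 1 = 2, so there are 2 Jordan blocks; the rank sequence gives block sizes [2, 1].

Assembling the blocks gives the Jordan form J above.

J = [[-1, 1, 0], [0, -1, 0], [0, 0, -1]]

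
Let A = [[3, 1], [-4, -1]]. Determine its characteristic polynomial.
xI - A = [[x - 3, -1], [4, x + 1]].

Expanding det(xI - A) along the first row:
det(xI - A) = + (x - 3)·det([[x + 1]]) - (-1)·det([[4]]).

Evaluating gives χ_A(x) = x^2 - 2x + 1 = (x - 1)^2.

χ_A(x) = (x - 1)^2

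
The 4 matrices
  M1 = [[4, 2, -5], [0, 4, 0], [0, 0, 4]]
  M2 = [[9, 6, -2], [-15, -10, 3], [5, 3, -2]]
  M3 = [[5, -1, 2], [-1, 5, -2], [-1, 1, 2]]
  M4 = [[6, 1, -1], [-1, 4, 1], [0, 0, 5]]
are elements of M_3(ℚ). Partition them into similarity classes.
Characteristic polynomials: χ_{M1} = (x - 4)^3, χ_{M2} = (x + 1)^3, χ_{M3} = (x - 4)^3, χ_{M4} = (x - 5)^3.

{M1, M3}: invariant factors x - 4, (x - 4)^2.

{M2}: invariant factors x + 1, (x + 1)^2.

{M4}: invariant factors x - 5, (x - 5)^2.

Matrices are similar if and only if their invariant-factor lists agree; the partition into similarity classes is {M1, M3}, {M2}, {M4}.

3 classes: {M1, M3}, {M2}, {M4}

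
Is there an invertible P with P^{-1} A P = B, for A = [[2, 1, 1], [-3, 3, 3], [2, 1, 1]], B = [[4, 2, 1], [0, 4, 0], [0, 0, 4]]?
No.

trace(A) = 6 but trace(B) = 12. The trace is a similarity invariant, so A and B are not similar.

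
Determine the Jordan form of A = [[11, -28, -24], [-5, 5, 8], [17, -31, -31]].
The characteristic polynomial is det(xI - A) = (x + 5)^3, so the eigenvalues are -5 (algebraic multiplicity 3).

For λ = -5: rank(A + 5I) = 2, rank((A + 5I)^2) = 1, rank((A + 5I)^3) = 0. The eigenspace has dimension 3 - 2 = 1, so there is 1 Jordan block; the rank sequence gives block sizes [3].

Assembling the blocks gives the Jordan form J above.

J = [[-5, 1, 0], [0, -5, 1], [0, 0, -5]]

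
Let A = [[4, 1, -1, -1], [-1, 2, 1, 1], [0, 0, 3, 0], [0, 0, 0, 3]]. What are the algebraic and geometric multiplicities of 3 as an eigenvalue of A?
The characteristic polynomial is (x - 3)^4, so the factor x - 3 appears with exponent 4: the algebraic multiplicity is 4.

rank(A - 3I) = 1, so the eigenspace has dimension 4 - 1 = 3: the geometric multiplicity is 3.

Since 3 < 4, A is not diagonalizable.

algebraic multiplicity 4, geometric multiplicity 3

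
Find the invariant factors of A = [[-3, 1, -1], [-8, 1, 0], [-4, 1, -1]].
The Jordan structure of A has elementary divisors (x + 1)^3. Arranging the block sizes at each eigenvalue in decreasing order and taking row products gives the invariant factors.

Invariant factors (smallest first, each dividing the next): (x + 1)^3.

Check: the last factor (x + 1)^3 is the minimal polynomial, and the product (x + 1)^3 is the characteristic polynomial.

(x + 1)^3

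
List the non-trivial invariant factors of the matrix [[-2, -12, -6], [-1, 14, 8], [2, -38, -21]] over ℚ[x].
The Jordan structure of A has elementary divisors (x + 5), (x + 2)^2. Arranging the block sizes at each eigenvalue in decreasing order and taking row products gives the invariant factors.

Invariant factors (smallest first, each dividing the next): (x + 2)^2(x + 5).

Check: the last factor (x + 2)^2(x + 5) is the minimal polynomial, and the product (x + 2)^2(x + 5) is the characteristic polynomial.

(x + 2)^2(x + 5)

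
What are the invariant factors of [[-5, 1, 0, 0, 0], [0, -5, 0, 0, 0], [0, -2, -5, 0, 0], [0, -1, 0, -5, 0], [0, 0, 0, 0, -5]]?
The Jordan structure of A has elementary divisors (x + 5)^2, (x + 5), (x + 5), (x + 5). Arranging the block sizes at each eigenvalue in decreasing order and taking row products gives the invariant factors.

Invariant factors (smallest first, each dividing the next): x + 5, x + 5, x + 5, (x + 5)^2.

Check: the last factor (x + 5)^2 is the minimal polynomial, and the product (x + 5)^5 is the characteristic polynomial.

x + 5, x + 5, x + 5, (x + 5)^2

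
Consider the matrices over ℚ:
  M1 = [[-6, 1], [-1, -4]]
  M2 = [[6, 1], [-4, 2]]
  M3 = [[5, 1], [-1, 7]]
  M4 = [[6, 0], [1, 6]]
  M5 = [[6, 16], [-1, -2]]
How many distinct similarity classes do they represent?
4 classes: {M1}, {M2}, {M3, M4}, {M5}

Characteristic polynomials: χ_{M1} = (x + 5)^2, χ_{M2} = (x - 4)^2, χ_{M3} = (x - 6)^2, χ_{M4} = (x - 6)^2, χ_{M5} = (x - 2)^2.

{M1}: invariant factors (x + 5)^2.

{M2}: invariant factors (x - 4)^2.

{M3, M4}: invariant factors (x - 6)^2.

{M5}: invariant factors (x - 2)^2.

Matrices are similar if and only if their invariant-factor lists agree; the partition into similarity classes is {M1}, {M2}, {M3, M4}, {M5}.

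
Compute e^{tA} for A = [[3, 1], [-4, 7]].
e^{tA} = [[(1 - 2*t)*e^{5*t}, t*e^{5*t}], [-4*t*e^{5*t}, (2*t + 1)*e^{5*t}]]

A has Jordan form J = [[5, 1], [0, 5]] with A = PJP^{-1}, so e^{tA} = P e^{tJ} P^{-1}.

For a Jordan block J_k(λ), e^{tJ_k(λ)} = e^{λt} · (I + tN + t^2 N^2/2! + ... + t^{k-1} N^{k-1}/(k-1)!) where N is the nilpotent superdiagonal part.

Assembling the blocks and conjugating back gives the entries of e^{tA} as shown above.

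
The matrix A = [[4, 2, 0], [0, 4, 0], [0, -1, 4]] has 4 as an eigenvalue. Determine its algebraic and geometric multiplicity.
The characteristic polynomial is (x - 4)^3, so the factor x - 4 appears with exponent 3: the algebraic multiplicity is 3.

rank(A - 4I) = 1, so the eigenspace has dimension 3 - 1 = 2: the geometric multiplicity is 2.

Since 2 < 3, A is not diagonalizable.

algebraic multiplicity 3, geometric multiplicity 2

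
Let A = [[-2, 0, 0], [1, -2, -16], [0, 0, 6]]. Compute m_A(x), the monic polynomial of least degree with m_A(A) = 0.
m_A(x) = (x - 6)(x + 2)^2

The characteristic polynomial factors as (x - 6)(x + 2)^2. The minimal polynomial is ∏(x - λ)^{k_λ} where k_λ is the size of the largest Jordan block at λ.

For λ = -2: rank(A + 2I) = 2, and the largest Jordan block has size 2 (the smallest k with rank((A + 2I)^k) = rank((A + 2I)^(k+1))).
For λ = 6: rank(A - 6I) = 2, and the largest Jordan block has size 1 (the smallest k with rank((A - 6I)^k) = rank((A - 6I)^(k+1))).

So m_A(x) = (x - 6)(x + 2)^2.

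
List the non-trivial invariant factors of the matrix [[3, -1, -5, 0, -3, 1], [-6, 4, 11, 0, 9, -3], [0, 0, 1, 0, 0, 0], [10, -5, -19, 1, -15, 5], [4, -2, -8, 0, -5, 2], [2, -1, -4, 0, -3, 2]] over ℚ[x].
The Jordan structure of A has elementary divisors (x - 1)^3, (x - 1), (x - 1), (x - 1). Arranging the block sizes at each eigenvalue in decreasing order and taking row products gives the invariant factors.

Invariant factors (smallest first, each dividing the next): x - 1, x - 1, x - 1, (x - 1)^3.

Check: the last factor (x - 1)^3 is the minimal polynomial, and the product (x - 1)^6 is the characteristic polynomial.

x - 1, x - 1, x - 1, (x - 1)^3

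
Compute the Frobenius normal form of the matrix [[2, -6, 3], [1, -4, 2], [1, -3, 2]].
R = [[0, 0, -1], [1, 0, 3], [0, 1, 0]]

The invariant factors of A (the non-unit diagonal entries of the Smith normal form of xI - A over ℚ[x]) are x^3 - 3x + 1, each dividing the next. The characteristic polynomial is their product, x^3 - 3x + 1.

The rational canonical form is the block-diagonal matrix of companion matrices C(f_i):
R = [[0, 0, -1], [1, 0, 3], [0, 1, 0]].

Note the characteristic polynomial does not split into linear factors over ℚ, so A has no Jordan form over ℚ; the rational canonical form exists over any field.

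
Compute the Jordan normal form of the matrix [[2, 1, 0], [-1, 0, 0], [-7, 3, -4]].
The characteristic polynomial is det(xI - A) = (x - 1)^2(x + 4), so the eigenvalues are -4 (algebraic multiplicity 1), 1 (algebraic multiplicity 2).

For λ = -4: algebraic multiplicity 1 gives one 1×1 block.

For λ = 1: rank(A - I) = 2, rank((A - I)^2) = 1. The eigenspace has dimension 3 - 2 = 1, so there is 1 Jordan block; the rank sequence gives block sizes [2].

Assembling the blocks gives the Jordan form J above.

J = [[-4, 0, 0], [0, 1, 1], [0, 0, 1]]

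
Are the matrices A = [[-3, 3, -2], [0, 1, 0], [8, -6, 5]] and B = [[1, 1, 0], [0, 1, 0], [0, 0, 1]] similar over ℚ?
Two matrices over a field are similar if and only if they have the same invariant factors.

Both A and B have characteristic polynomial (x - 1)^3 and minimal polynomial (x - 1)^2. Computing further, both have invariant factors x - 1, (x - 1)^2. Hence A and B are similar.

Yes.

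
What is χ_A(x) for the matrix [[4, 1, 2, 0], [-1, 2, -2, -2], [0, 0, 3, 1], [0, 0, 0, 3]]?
xI - A = [[x - 4, -1, -2, 0], [1, x - 2, 2, 2], [0, 0, x - 3, -1], [0, 0, 0, x - 3]].

Expanding det(xI - A) along the first row:
det(xI - A) = + (x - 4)·det([[x - 2, 2, 2], [0, x - 3, -1], [0, 0, x - 3]]) - (-1)·det([[1, 2, 2], [0, x - 3, -1], [0, 0, x - 3]]) + (-2)·det([[1, x - 2, 2], [0, 0, -1], [0, 0, x - 3]]) - (0)·det([[1, x - 2, 2], [0, 0, x - 3], [0, 0, 0]]).

Evaluating gives χ_A(x) = x^4 - 12x^3 + 54x^2 - 108x + 81 = (x - 3)^4.

χ_A(x) = (x - 3)^4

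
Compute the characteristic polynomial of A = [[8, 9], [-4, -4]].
χ_A(x) = (x - 2)^2

xI - A = [[x - 8, -9], [4, x + 4]].

Expanding det(xI - A) along the first row:
det(xI - A) = + (x - 8)·det([[x + 4]]) - (-9)·det([[4]]).

Evaluating gives χ_A(x) = x^2 - 4x + 4 = (x - 2)^2.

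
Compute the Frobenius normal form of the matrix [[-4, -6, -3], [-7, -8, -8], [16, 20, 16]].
R = [[0, 0, 4], [1, 0, -6], [0, 1, 4]]

The invariant factors of A (the non-unit diagonal entries of the Smith normal form of xI - A over ℚ[x]) are (x - 2)(x^2 - 2x + 2), each dividing the next. The characteristic polynomial is their product, (x - 2)(x^2 - 2x + 2).

The rational canonical form is the block-diagonal matrix of companion matrices C(f_i):
R = [[0, 0, 4], [1, 0, -6], [0, 1, 4]].

Note the characteristic polynomial does not split into linear factors over ℚ, so A has no Jordan form over ℚ; the rational canonical form exists over any field.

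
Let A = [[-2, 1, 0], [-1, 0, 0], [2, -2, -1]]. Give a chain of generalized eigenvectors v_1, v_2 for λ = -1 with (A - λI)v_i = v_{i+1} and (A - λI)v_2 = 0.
v_1 = [[0, 1, -2]]^T, v_2 = [[1, 1, -2]]^T

We seek v_1 ∈ ker((A + I)^2) \ ker(A + I), then set v_{i+1} = (A + I) v_i.

One such chain is v_1 = [[0, 1, -2]]^T, v_2 = [[1, 1, -2]]^T. Check: (A + I) v_2 = [[0, 0, 0]]^T = 0.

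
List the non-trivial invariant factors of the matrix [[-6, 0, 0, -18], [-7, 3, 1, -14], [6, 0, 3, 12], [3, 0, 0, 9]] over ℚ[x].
The Jordan structure of A has elementary divisors x, (x - 3)^2, (x - 3). Arranging the block sizes at each eigenvalue in decreasing order and taking row products gives the invariant factors.

Invariant factors (smallest first, each dividing the next): x - 3, x(x - 3)^2.

Check: the last factor x(x - 3)^2 is the minimal polynomial, and the product x(x - 3)^3 is the characteristic polynomial.

x - 3, x(x - 3)^2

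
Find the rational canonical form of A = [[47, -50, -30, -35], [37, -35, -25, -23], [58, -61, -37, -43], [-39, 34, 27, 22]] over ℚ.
The invariant factors of A (the non-unit diagonal entries of the Smith normal form of xI - A over ℚ[x]) are (x + 3)(x^3 + 4x + 3), each dividing the next. The characteristic polynomial is their product, (x + 3)(x^3 + 4x + 3).

The rational canonical form is the block-diagonal matrix of companion matrices C(f_i):
R = [[0, 0, 0, -9], [1, 0, 0, -15], [0, 1, 0, -4], [0, 0, 1, -3]].

Note the characteristic polynomial does not split into linear factors over ℚ, so A has no Jordan form over ℚ; the rational canonical form exists over any field.

R = [[0, 0, 0, -9], [1, 0, 0, -15], [0, 1, 0, -4], [0, 0, 1, -3]]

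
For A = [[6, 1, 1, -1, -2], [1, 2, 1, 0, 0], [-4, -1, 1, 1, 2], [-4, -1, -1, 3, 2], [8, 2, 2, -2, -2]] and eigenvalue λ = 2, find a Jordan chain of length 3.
v_1 = [[-1, 0, 2, 2, -2]]^T, v_2 = [[0, 1, 0, 0, 0]]^T, v_3 = [[1, 0, -1, -1, 2]]^T

We seek v_1 ∈ ker((A - 2I)^3) \ ker((A - 2I)^2), then set v_{i+1} = (A - 2I) v_i.

One such chain is v_1 = [[-1, 0, 2, 2, -2]]^T, v_2 = [[0, 1, 0, 0, 0]]^T, v_3 = [[1, 0, -1, -1, 2]]^T. Check: (A - 2I) v_3 = [[0, 0, 0, 0, 0]]^T = 0.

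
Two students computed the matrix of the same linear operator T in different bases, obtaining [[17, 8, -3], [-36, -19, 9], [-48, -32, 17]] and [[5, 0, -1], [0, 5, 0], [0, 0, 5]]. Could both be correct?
Yes.

Two matrices over a field are similar if and only if they have the same invariant factors.

Both A and B have characteristic polynomial (x - 5)^3 and minimal polynomial (x - 5)^2. Computing further, both have invariant factors x - 5, (x - 5)^2. Hence A and B are similar.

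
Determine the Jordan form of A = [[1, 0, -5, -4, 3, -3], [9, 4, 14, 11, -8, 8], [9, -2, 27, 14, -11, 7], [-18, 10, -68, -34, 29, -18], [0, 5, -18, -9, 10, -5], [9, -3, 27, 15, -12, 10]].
J = [[1, 1, 0, 0, 0, 0], [0, 1, 0, 0, 0, 0], [0, 0, 4, 1, 0, 0], [0, 0, 0, 4, 1, 0], [0, 0, 0, 0, 4, 0], [0, 0, 0, 0, 0, 4]]

The characteristic polynomial is det(xI - A) = (x - 4)^4(x - 1)^2, so the eigenvalues are 1 (algebraic multiplicity 2), 4 (algebraic multiplicity 4).

For λ = 1: rank(A - I) = 5, rank((A - I)^2) = 4. The eigenspace has dimension 6 - 5 = 1, so there is 1 Jordan block; the rank sequence gives block sizes [2].

For λ = 4: rank(A - 4I) = 4, rank((A - 4I)^2) = 3, rank((A - 4I)^3) = 2. The eigenspace has dimension 6 - 4 = 2, so there are 2 Jordan blocks; the rank sequence gives block sizes [3, 1].

Assembling the blocks gives the Jordan form J above.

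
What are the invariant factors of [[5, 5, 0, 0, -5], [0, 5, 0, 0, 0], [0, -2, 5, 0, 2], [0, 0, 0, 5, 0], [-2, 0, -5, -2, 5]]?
x - 5, x - 5, (x - 5)^3

The Jordan structure of A has elementary divisors (x - 5)^3, (x - 5), (x - 5). Arranging the block sizes at each eigenvalue in decreasing order and taking row products gives the invariant factors.

Invariant factors (smallest first, each dividing the next): x - 5, x - 5, (x - 5)^3.

Check: the last factor (x - 5)^3 is the minimal polynomial, and the product (x - 5)^5 is the characteristic polynomial.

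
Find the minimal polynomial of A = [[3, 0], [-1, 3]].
The characteristic polynomial factors as (x - 3)^2. The minimal polynomial is ∏(x - λ)^{k_λ} where k_λ is the size of the largest Jordan block at λ.

For λ = 3: rank(A - 3I) = 1, and the largest Jordan block has size 2 (the smallest k with rank((A - 3I)^k) = rank((A - 3I)^(k+1))).

So m_A(x) = (x - 3)^2.

m_A(x) = (x - 3)^2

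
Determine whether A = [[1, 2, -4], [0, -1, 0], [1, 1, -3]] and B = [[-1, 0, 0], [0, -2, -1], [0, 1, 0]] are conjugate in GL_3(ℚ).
Two matrices over a field are similar if and only if they have the same invariant factors.

Both A and B have characteristic polynomial (x + 1)^3 and minimal polynomial (x + 1)^2. Computing further, both have invariant factors x + 1, (x + 1)^2. Hence A and B are similar.

Yes.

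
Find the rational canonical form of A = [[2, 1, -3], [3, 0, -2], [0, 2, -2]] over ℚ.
The invariant factors of A (the non-unit diagonal entries of the Smith normal form of xI - A over ℚ[x]) are x^3 - 3x + 4, each dividing the next. The characteristic polynomial is their product, x^3 - 3x + 4.

The rational canonical form is the block-diagonal matrix of companion matrices C(f_i):
R = [[0, 0, -4], [1, 0, 3], [0, 1, 0]].

Note the characteristic polynomial does not split into linear factors over ℚ, so A has no Jordan form over ℚ; the rational canonical form exists over any field.

R = [[0, 0, -4], [1, 0, 3], [0, 1, 0]]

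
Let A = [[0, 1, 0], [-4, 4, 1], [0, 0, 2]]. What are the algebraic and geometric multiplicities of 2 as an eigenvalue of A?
The characteristic polynomial is (x - 2)^3, so the factor x - 2 appears with exponent 3: the algebraic multiplicity is 3.

rank(A - 2I) = 2, so the eigenspace has dimension 3 - 2 = 1: the geometric multiplicity is 1.

Since 1 < 3, A is not diagonalizable.

algebraic multiplicity 3, geometric multiplicity 1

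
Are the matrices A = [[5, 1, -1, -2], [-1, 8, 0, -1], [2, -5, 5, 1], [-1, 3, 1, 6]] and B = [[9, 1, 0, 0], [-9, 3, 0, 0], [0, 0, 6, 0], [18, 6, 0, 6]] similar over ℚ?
No.

Both have characteristic polynomial (x - 6)^4 and minimal polynomial (x - 6)^2. But rank(A - 6I) = 2 for A while rank(B - 6I) = 1 for B, so the number of Jordan blocks at λ = 6 differs. A and B are not similar.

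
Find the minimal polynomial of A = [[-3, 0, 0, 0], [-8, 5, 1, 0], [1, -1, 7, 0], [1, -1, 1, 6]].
The characteristic polynomial factors as (x - 6)^3(x + 3). The minimal polynomial is ∏(x - λ)^{k_λ} where k_λ is the size of the largest Jordan block at λ.

For λ = -3: rank(A + 3I) = 3, and the largest Jordan block has size 1 (the smallest k with rank((A + 3I)^k) = rank((A + 3I)^(k+1))).
For λ = 6: rank(A - 6I) = 2, and the largest Jordan block has size 2 (the smallest k with rank((A - 6I)^k) = rank((A - 6I)^(k+1))).

So m_A(x) = (x - 6)^2(x + 3).

m_A(x) = (x - 6)^2(x + 3)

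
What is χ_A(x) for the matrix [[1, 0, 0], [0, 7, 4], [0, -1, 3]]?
χ_A(x) = (x - 5)^2(x - 1)

xI - A = [[x - 1, 0, 0], [0, x - 7, -4], [0, 1, x - 3]].

Expanding det(xI - A) along the first row:
det(xI - A) = + (x - 1)·det([[x - 7, -4], [1, x - 3]]) - (0)·det([[0, -4], [0, x - 3]]) + (0)·det([[0, x - 7], [0, 1]]).

Evaluating gives χ_A(x) = x^3 - 11x^2 + 35x - 25 = (x - 5)^2(x - 1).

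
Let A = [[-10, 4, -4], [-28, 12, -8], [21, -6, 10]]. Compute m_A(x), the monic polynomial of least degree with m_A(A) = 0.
m_A(x) = (x - 4)^2

The characteristic polynomial factors as (x - 4)^3. The minimal polynomial is ∏(x - λ)^{k_λ} where k_λ is the size of the largest Jordan block at λ.

For λ = 4: rank(A - 4I) = 1, and the largest Jordan block has size 2 (the smallest k with rank((A - 4I)^k) = rank((A - 4I)^(k+1))).

So m_A(x) = (x - 4)^2.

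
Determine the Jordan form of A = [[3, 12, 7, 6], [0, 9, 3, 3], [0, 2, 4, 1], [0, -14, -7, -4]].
The characteristic polynomial is det(xI - A) = (x - 3)^4, so the eigenvalues are 3 (algebraic multiplicity 4).

For λ = 3: rank(A - 3I) = 2, rank((A - 3I)^2) = 1, rank((A - 3I)^3) = 0. The eigenspace has dimension 4 - 2 = 2, so there are 2 Jordan blocks; the rank sequence gives block sizes [3, 1].

Assembling the blocks gives the Jordan form J above.

J = [[3, 1, 0, 0], [0, 3, 1, 0], [0, 0, 3, 0], [0, 0, 0, 3]]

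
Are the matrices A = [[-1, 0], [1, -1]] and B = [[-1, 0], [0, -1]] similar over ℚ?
No.

Both have characteristic polynomial (x + 1)^2, but the minimal polynomial of A is (x + 1)^2 while the minimal polynomial of B is x + 1. The minimal polynomial is a similarity invariant, so A and B are not similar.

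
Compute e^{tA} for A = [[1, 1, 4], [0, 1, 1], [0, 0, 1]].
A has Jordan form J = [[1, 1, 0], [0, 1, 1], [0, 0, 1]] with A = PJP^{-1}, so e^{tA} = P e^{tJ} P^{-1}.

For a Jordan block J_k(λ), e^{tJ_k(λ)} = e^{λt} · (I + tN + t^2 N^2/2! + ... + t^{k-1} N^{k-1}/(k-1)!) where N is the nilpotent superdiagonal part.

Assembling the blocks and conjugating back gives the entries of e^{tA} as shown above.

e^{tA} = [[e^{t}, t*e^{t}, t*(t + 8)*e^{t}/2], [0, e^{t}, t*e^{t}], [0, 0, e^{t}]]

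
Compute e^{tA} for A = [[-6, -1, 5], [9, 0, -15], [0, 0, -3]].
A has Jordan form J = [[-3, 1, 0], [0, -3, 0], [0, 0, -3]] with A = PJP^{-1}, so e^{tA} = P e^{tJ} P^{-1}.

For a Jordan block J_k(λ), e^{tJ_k(λ)} = e^{λt} · (I + tN + t^2 N^2/2! + ... + t^{k-1} N^{k-1}/(k-1)!) where N is the nilpotent superdiagonal part.

Assembling the blocks and conjugating back gives the entries of e^{tA} as shown above.

e^{tA} = [[(1 - 3*t)*e^{-3*t}, -t*e^{-3*t}, 5*t*e^{-3*t}], [9*t*e^{-3*t}, (3*t + 1)*e^{-3*t}, -15*t*e^{-3*t}], [0, 0, e^{-3*t}]]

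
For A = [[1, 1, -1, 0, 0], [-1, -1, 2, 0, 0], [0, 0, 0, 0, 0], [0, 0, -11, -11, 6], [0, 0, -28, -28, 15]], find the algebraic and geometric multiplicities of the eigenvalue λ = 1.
The characteristic polynomial is x^3(x - 3)(x - 1), so the factor x - 1 appears with exponent 1: the algebraic multiplicity is 1.

rank(A - I) = 4, so the eigenspace has dimension 5 - 4 = 1: the geometric multiplicity is 1.

algebraic multiplicity 1, geometric multiplicity 1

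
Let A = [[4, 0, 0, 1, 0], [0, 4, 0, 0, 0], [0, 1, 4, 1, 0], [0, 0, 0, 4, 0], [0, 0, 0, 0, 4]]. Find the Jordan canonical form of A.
The characteristic polynomial is det(xI - A) = (x - 4)^5, so the eigenvalues are 4 (algebraic multiplicity 5).

For λ = 4: rank(A - 4I) = 2, rank((A - 4I)^2) = 0. The eigenspace has dimension 5 - 2 = 3, so there are 3 Jordan blocks; the rank sequence gives block sizes [2, 2, 1].

Assembling the blocks gives the Jordan form J above.

J = [[4, 1, 0, 0, 0], [0, 4, 0, 0, 0], [0, 0, 4, 1, 0], [0, 0, 0, 4, 0], [0, 0, 0, 0, 4]]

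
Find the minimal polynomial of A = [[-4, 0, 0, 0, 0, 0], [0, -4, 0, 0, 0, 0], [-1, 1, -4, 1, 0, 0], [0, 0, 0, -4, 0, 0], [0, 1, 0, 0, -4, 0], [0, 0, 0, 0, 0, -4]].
The characteristic polynomial factors as (x + 4)^6. The minimal polynomial is ∏(x - λ)^{k_λ} where k_λ is the size of the largest Jordan block at λ.

For λ = -4: rank(A + 4I) = 2, and the largest Jordan block has size 2 (the smallest k with rank((A + 4I)^k) = rank((A + 4I)^(k+1))).

So m_A(x) = (x + 4)^2.

m_A(x) = (x + 4)^2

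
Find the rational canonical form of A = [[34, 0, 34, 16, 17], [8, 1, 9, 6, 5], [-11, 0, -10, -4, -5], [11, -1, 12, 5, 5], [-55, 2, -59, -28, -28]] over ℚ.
R = [[0, 0, 0, 0, 3], [1, 0, 0, 0, 4], [0, 1, 0, 0, -17], [0, 0, 1, 0, 9], [0, 0, 0, 1, 2]]

The invariant factors of A (the non-unit diagonal entries of the Smith normal form of xI - A over ℚ[x]) are (x - 1)^2(x + 3)(x^2 - 3x - 1), each dividing the next. The characteristic polynomial is their product, (x - 1)^2(x + 3)(x^2 - 3x - 1).

The rational canonical form is the block-diagonal matrix of companion matrices C(f_i):
R = [[0, 0, 0, 0, 3], [1, 0, 0, 0, 4], [0, 1, 0, 0, -17], [0, 0, 1, 0, 9], [0, 0, 0, 1, 2]].

Note the characteristic polynomial does not split into linear factors over ℚ, so A has no Jordan form over ℚ; the rational canonical form exists over any field.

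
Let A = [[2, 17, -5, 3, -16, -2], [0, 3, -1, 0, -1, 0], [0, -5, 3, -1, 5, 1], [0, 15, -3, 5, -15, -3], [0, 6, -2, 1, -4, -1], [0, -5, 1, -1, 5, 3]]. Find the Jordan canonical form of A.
J = [[2, 1, 0, 0, 0, 0], [0, 2, 1, 0, 0, 0], [0, 0, 2, 0, 0, 0], [0, 0, 0, 2, 1, 0], [0, 0, 0, 0, 2, 0], [0, 0, 0, 0, 0, 2]]

The characteristic polynomial is det(xI - A) = (x - 2)^6, so the eigenvalues are 2 (algebraic multiplicity 6).

For λ = 2: rank(A - 2I) = 3, rank((A - 2I)^2) = 1, rank((A - 2I)^3) = 0. The eigenspace has dimension 6 - 3 = 3, so there are 3 Jordan blocks; the rank sequence gives block sizes [3, 2, 1].

Assembling the blocks gives the Jordan form J above.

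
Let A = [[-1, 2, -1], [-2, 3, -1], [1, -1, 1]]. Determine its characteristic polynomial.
χ_A(x) = (x - 1)^3

xI - A = [[x + 1, -2, 1], [2, x - 3, 1], [-1, 1, x - 1]].

Expanding det(xI - A) along the first row:
det(xI - A) = + (x + 1)·det([[x - 3, 1], [1, x - 1]]) - (-2)·det([[2, 1], [-1, x - 1]]) + (1)·det([[2, x - 3], [-1, 1]]).

Evaluating gives χ_A(x) = x^3 - 3x^2 + 3x - 1 = (x - 1)^3.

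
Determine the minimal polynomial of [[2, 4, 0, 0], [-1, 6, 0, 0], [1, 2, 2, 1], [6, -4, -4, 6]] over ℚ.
m_A(x) = (x - 4)^2

The characteristic polynomial factors as (x - 4)^4. The minimal polynomial is ∏(x - λ)^{k_λ} where k_λ is the size of the largest Jordan block at λ.

For λ = 4: rank(A - 4I) = 2, and the largest Jordan block has size 2 (the smallest k with rank((A - 4I)^k) = rank((A - 4I)^(k+1))).

So m_A(x) = (x - 4)^2.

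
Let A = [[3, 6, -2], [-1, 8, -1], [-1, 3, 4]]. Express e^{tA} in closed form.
e^{tA} = [[(1 - 2*t)*e^{5*t}, 6*t*e^{5*t}, -2*t*e^{5*t}], [-t*e^{5*t}, (3*t + 1)*e^{5*t}, -t*e^{5*t}], [-t*e^{5*t}, 3*t*e^{5*t}, (1 - t)*e^{5*t}]]

A has Jordan form J = [[5, 1, 0], [0, 5, 0], [0, 0, 5]] with A = PJP^{-1}, so e^{tA} = P e^{tJ} P^{-1}.

For a Jordan block J_k(λ), e^{tJ_k(λ)} = e^{λt} · (I + tN + t^2 N^2/2! + ... + t^{k-1} N^{k-1}/(k-1)!) where N is the nilpotent superdiagonal part.

Assembling the blocks and conjugating back gives the entries of e^{tA} as shown above.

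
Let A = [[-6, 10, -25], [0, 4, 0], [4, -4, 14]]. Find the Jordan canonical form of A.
J = [[4, 1, 0], [0, 4, 0], [0, 0, 4]]

The characteristic polynomial is det(xI - A) = (x - 4)^3, so the eigenvalues are 4 (algebraic multiplicity 3).

For λ = 4: rank(A - 4I) = 1, rank((A - 4I)^2) = 0. The eigenspace has dimension 3 - 1 = 2, so there are 2 Jordan blocks; the rank sequence gives block sizes [2, 1].

Assembling the blocks gives the Jordan form J above.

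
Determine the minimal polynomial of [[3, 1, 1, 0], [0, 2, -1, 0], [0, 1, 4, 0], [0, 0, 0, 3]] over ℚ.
m_A(x) = (x - 3)^2

The characteristic polynomial factors as (x - 3)^4. The minimal polynomial is ∏(x - λ)^{k_λ} where k_λ is the size of the largest Jordan block at λ.

For λ = 3: rank(A - 3I) = 1, and the largest Jordan block has size 2 (the smallest k with rank((A - 3I)^k) = rank((A - 3I)^(k+1))).

So m_A(x) = (x - 3)^2.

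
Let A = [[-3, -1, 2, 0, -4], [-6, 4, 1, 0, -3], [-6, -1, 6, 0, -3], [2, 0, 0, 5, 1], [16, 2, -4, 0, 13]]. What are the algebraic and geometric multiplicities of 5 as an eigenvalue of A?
The characteristic polynomial is (x - 5)^5, so the factor x - 5 appears with exponent 5: the algebraic multiplicity is 5.

rank(A - 5I) = 3, so the eigenspace has dimension 5 - 3 = 2: the geometric multiplicity is 2.

Since 2 < 5, A is not diagonalizable.

algebraic multiplicity 5, geometric multiplicity 2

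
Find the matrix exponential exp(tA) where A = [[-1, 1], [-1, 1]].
A has Jordan form J = [[0, 1], [0, 0]] with A = PJP^{-1}, so e^{tA} = P e^{tJ} P^{-1}.

For a Jordan block J_k(λ), e^{tJ_k(λ)} = e^{λt} · (I + tN + t^2 N^2/2! + ... + t^{k-1} N^{k-1}/(k-1)!) where N is the nilpotent superdiagonal part.

Assembling the blocks and conjugating back gives the entries of e^{tA} as shown above.

e^{tA} = [[1 - t, t], [-t, t + 1]]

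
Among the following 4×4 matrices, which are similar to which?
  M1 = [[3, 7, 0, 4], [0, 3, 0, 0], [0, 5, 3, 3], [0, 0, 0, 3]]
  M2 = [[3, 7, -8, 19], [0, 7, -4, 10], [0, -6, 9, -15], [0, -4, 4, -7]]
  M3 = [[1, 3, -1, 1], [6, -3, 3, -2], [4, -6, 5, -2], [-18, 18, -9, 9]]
Characteristic polynomials: χ_{M1} = (x - 3)^4, χ_{M2} = (x - 3)^4, χ_{M3} = (x - 3)^4.

{M1, M2, M3}: invariant factors (x - 3)^2, (x - 3)^2.

Matrices are similar if and only if their invariant-factor lists agree; the partition into similarity classes is {M1, M2, M3}.

1 class: {M1, M2, M3}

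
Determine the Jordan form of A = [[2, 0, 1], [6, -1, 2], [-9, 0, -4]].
J = [[-1, 1, 0], [0, -1, 0], [0, 0, -1]]

The characteristic polynomial is det(xI - A) = (x + 1)^3, so the eigenvalues are -1 (algebraic multiplicity 3).

For λ = -1: rank(A + I) = 1, rank((A + I)^2) = 0. The eigenspace has dimension 3 - 1 = 2, so there are 2 Jordan blocks; the rank sequence gives block sizes [2, 1].

Assembling the blocks gives the Jordan form J above.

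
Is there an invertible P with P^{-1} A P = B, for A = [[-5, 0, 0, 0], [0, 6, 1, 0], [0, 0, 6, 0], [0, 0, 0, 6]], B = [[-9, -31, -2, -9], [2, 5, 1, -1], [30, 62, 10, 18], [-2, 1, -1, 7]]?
Two matrices over a field are similar if and only if they have the same invariant factors.

Both A and B have characteristic polynomial (x - 6)^3(x + 5) and minimal polynomial (x - 6)^2(x + 5). Computing further, both have invariant factors x - 6, (x - 6)^2(x + 5). Hence A and B are similar.

Yes.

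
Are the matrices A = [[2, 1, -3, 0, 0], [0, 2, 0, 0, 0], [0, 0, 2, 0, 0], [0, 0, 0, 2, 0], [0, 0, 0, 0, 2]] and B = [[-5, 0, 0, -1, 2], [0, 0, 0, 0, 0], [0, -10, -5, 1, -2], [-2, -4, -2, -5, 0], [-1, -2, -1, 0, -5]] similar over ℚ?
trace(A) = 10 but trace(B) = -20. The trace is a similarity invariant, so A and B are not similar.

No.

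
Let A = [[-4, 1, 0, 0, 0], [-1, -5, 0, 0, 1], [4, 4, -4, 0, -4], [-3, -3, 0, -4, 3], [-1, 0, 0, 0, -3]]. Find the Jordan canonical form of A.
The characteristic polynomial is det(xI - A) = (x + 4)^5, so the eigenvalues are -4 (algebraic multiplicity 5).

For λ = -4: rank(A + 4I) = 2, rank((A + 4I)^2) = 1, rank((A + 4I)^3) = 0. The eigenspace has dimension 5 - 2 = 3, so there are 3 Jordan blocks; the rank sequence gives block sizes [3, 1, 1].

Assembling the blocks gives the Jordan form J above.

J = [[-4, 1, 0, 0, 0], [0, -4, 1, 0, 0], [0, 0, -4, 0, 0], [0, 0, 0, -4, 0], [0, 0, 0, 0, -4]]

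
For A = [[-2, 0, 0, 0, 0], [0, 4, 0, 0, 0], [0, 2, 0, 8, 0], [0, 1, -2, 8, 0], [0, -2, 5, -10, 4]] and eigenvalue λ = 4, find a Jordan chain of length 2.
v_1 = [[0, 2, 1, 0, -3]]^T, v_2 = [[0, 0, 0, 0, 1]]^T

We seek v_1 ∈ ker((A - 4I)^2) \ ker(A - 4I), then set v_{i+1} = (A - 4I) v_i.

One such chain is v_1 = [[0, 2, 1, 0, -3]]^T, v_2 = [[0, 0, 0, 0, 1]]^T. Check: (A - 4I) v_2 = [[0, 0, 0, 0, 0]]^T = 0.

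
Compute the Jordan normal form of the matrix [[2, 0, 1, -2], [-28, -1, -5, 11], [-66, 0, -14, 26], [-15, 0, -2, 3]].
The characteristic polynomial is det(xI - A) = (x + 1)^2(x + 4)^2, so the eigenvalues are -4 (algebraic multiplicity 2), -1 (algebraic multiplicity 2).

For λ = -4: rank(A + 4I) = 3, rank((A + 4I)^2) = 2. The eigenspace has dimension 4 - 3 = 1, so there is 1 Jordan block; the rank sequence gives block sizes [2].

For λ = -1: rank(A + I) = 3, rank((A + I)^2) = 2. The eigenspace has dimension 4 - 3 = 1, so there is 1 Jordan block; the rank sequence gives block sizes [2].

Assembling the blocks gives the Jordan form J above.

J = [[-4, 1, 0, 0], [0, -4, 0, 0], [0, 0, -1, 1], [0, 0, 0, -1]]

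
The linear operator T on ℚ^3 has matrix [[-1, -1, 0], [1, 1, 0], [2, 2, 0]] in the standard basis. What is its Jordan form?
The characteristic polynomial is det(xI - A) = x^3, so the eigenvalues are 0 (algebraic multiplicity 3).

For λ = 0: rank(A) = 1, rank(A^2) = 0. The eigenspace has dimension 3 - 1 = 2, so there are 2 Jordan blocks; the rank sequence gives block sizes [2, 1].

Assembling the blocks gives the Jordan form J above.

J = [[0, 1, 0], [0, 0, 0], [0, 0, 0]]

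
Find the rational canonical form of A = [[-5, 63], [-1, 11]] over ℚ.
The invariant factors of A (the non-unit diagonal entries of the Smith normal form of xI - A over ℚ[x]) are (x - 4)(x - 2), each dividing the next. The characteristic polynomial is their product, (x - 4)(x - 2).

The rational canonical form is the block-diagonal matrix of companion matrices C(f_i):
R = [[0, -8], [1, 6]].

R = [[0, -8], [1, 6]]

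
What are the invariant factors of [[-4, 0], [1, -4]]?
The Jordan structure of A has elementary divisors (x + 4)^2. Arranging the block sizes at each eigenvalue in decreasing order and taking row products gives the invariant factors.

Invariant factors (smallest first, each dividing the next): (x + 4)^2.

Check: the last factor (x + 4)^2 is the minimal polynomial, and the product (x + 4)^2 is the characteristic polynomial.

(x + 4)^2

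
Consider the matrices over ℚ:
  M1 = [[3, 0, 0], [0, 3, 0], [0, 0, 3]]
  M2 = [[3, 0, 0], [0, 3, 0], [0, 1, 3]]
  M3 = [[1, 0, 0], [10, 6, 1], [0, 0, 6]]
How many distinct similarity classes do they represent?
Characteristic polynomials: χ_{M1} = (x - 3)^3, χ_{M2} = (x - 3)^3, χ_{M3} = (x - 6)^2(x - 1).

{M1}: invariant factors x - 3, x - 3, x - 3.

{M2}: invariant factors x - 3, (x - 3)^2.

{M3}: invariant factors (x - 6)^2(x - 1).

Matrices are similar if and only if their invariant-factor lists agree; the partition into similarity classes is {M1}, {M2}, {M3}.

3 classes: {M1}, {M2}, {M3}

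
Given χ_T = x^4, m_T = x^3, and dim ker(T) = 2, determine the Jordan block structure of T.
Jordan blocks: (0, 3), (0, 1)

λ = 0: algebraic multiplicity 4 (exponent in χ_T), largest block size 3 (exponent in m_T), 2 blocks (geometric multiplicity). These force block sizes [3, 1].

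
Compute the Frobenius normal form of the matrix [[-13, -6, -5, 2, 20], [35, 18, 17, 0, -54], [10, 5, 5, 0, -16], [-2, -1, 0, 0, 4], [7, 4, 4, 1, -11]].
The invariant factors of A (the non-unit diagonal entries of the Smith normal form of xI - A over ℚ[x]) are (x + 1)(x^2 - 2)^2, each dividing the next. The characteristic polynomial is their product, (x + 1)(x^2 - 2)^2.

The rational canonical form is the block-diagonal matrix of companion matrices C(f_i):
R = [[0, 0, 0, 0, -4], [1, 0, 0, 0, -4], [0, 1, 0, 0, 4], [0, 0, 1, 0, 4], [0, 0, 0, 1, -1]].

Note the characteristic polynomial does not split into linear factors over ℚ, so A has no Jordan form over ℚ; the rational canonical form exists over any field.

R = [[0, 0, 0, 0, -4], [1, 0, 0, 0, -4], [0, 1, 0, 0, 4], [0, 0, 1, 0, 4], [0, 0, 0, 1, -1]]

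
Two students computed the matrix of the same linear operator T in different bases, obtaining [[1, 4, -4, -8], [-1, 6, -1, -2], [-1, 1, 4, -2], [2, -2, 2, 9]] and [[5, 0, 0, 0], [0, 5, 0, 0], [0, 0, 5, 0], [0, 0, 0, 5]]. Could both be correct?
Both have characteristic polynomial (x - 5)^4, but the minimal polynomial of A is (x - 5)^2 while the minimal polynomial of B is x - 5. The minimal polynomial is a similarity invariant, so A and B are not similar.

No.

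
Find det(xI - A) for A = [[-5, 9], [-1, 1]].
χ_A(x) = (x + 2)^2

xI - A = [[x + 5, -9], [1, x - 1]].

Expanding det(xI - A) along the first row:
det(xI - A) = + (x + 5)·det([[x - 1]]) - (-9)·det([[1]]).

Evaluating gives χ_A(x) = x^2 + 4x + 4 = (x + 2)^2.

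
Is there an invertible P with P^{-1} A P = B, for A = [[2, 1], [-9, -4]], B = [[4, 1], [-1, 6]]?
trace(A) = -2 but trace(B) = 10. The trace is a similarity invariant, so A and B are not similar.

No.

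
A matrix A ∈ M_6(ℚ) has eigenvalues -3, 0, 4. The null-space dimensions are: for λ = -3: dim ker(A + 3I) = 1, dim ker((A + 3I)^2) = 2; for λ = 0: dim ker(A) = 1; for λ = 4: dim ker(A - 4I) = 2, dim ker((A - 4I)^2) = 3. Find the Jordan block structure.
Jordan blocks: (-3, 2), (0, 1), (4, 2), (4, 1)

λ = -3: successive nullity increments [1, 1] count blocks of size ≥ k; block sizes are [2].
λ = 0: successive nullity increments [1] count blocks of size ≥ k; block sizes are [1].
λ = 4: successive nullity increments [2, 1] count blocks of size ≥ k; block sizes are [2, 1].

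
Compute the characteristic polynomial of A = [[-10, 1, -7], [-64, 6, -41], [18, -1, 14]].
χ_A(x) = (x - 4)(x - 3)^2

xI - A = [[x + 10, -1, 7], [64, x - 6, 41], [-18, 1, x - 14]].

Expanding det(xI - A) along the first row:
det(xI - A) = + (x + 10)·det([[x - 6, 41], [1, x - 14]]) - (-1)·det([[64, 41], [-18, x - 14]]) + (7)·det([[64, x - 6], [-18, 1]]).

Evaluating gives χ_A(x) = x^3 - 10x^2 + 33x - 36 = (x - 4)(x - 3)^2.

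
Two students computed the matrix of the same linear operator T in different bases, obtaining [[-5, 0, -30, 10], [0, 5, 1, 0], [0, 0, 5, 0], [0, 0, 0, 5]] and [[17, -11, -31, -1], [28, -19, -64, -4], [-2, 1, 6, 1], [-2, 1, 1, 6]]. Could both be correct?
Two matrices over a field are similar if and only if they have the same invariant factors.

Both A and B have characteristic polynomial (x - 5)^3(x + 5) and minimal polynomial (x - 5)^2(x + 5). Computing further, both have invariant factors x - 5, (x - 5)^2(x + 5). Hence A and B are similar.

Yes.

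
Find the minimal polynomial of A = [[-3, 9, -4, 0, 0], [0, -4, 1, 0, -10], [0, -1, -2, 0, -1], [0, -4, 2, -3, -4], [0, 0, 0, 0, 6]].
m_A(x) = (x - 6)(x + 3)^3

The characteristic polynomial factors as (x - 6)(x + 3)^4. The minimal polynomial is ∏(x - λ)^{k_λ} where k_λ is the size of the largest Jordan block at λ.

For λ = -3: rank(A + 3I) = 3, and the largest Jordan block has size 3 (the smallest k with rank((A + 3I)^k) = rank((A + 3I)^(k+1))).
For λ = 6: rank(A - 6I) = 4, and the largest Jordan block has size 1 (the smallest k with rank((A - 6I)^k) = rank((A - 6I)^(k+1))).

So m_A(x) = (x - 6)(x + 3)^3.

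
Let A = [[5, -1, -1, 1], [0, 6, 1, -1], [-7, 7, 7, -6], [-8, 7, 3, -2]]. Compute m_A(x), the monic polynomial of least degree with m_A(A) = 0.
The characteristic polynomial factors as (x - 5)^3(x - 1). The minimal polynomial is ∏(x - λ)^{k_λ} where k_λ is the size of the largest Jordan block at λ.

For λ = 1: rank(A - I) = 3, and the largest Jordan block has size 1 (the smallest k with rank((A - I)^k) = rank((A - I)^(k+1))).
For λ = 5: rank(A - 5I) = 3, and the largest Jordan block has size 3 (the smallest k with rank((A - 5I)^k) = rank((A - 5I)^(k+1))).

So m_A(x) = (x - 5)^3(x - 1).

m_A(x) = (x - 5)^3(x - 1)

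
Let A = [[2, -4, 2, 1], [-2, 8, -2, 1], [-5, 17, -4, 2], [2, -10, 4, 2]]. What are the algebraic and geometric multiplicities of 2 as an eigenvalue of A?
The characteristic polynomial is (x - 2)^4, so the factor x - 2 appears with exponent 4: the algebraic multiplicity is 4.

rank(A - 2I) = 2, so the eigenspace has dimension 4 - 2 = 2: the geometric multiplicity is 2.

Since 2 < 4, A is not diagonalizable.

algebraic multiplicity 4, geometric multiplicity 2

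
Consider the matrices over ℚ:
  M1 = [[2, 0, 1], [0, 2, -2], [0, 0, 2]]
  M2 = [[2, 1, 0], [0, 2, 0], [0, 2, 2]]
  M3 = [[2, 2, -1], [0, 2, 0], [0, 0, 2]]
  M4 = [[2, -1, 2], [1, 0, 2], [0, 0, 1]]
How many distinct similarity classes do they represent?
Characteristic polynomials: χ_{M1} = (x - 2)^3, χ_{M2} = (x - 2)^3, χ_{M3} = (x - 2)^3, χ_{M4} = (x - 1)^3.

{M1, M2, M3}: invariant factors x - 2, (x - 2)^2.

{M4}: invariant factors x - 1, (x - 1)^2.

Matrices are similar if and only if their invariant-factor lists agree; the partition into similarity classes is {M1, M2, M3}, {M4}.

2 classes: {M1, M2, M3}, {M4}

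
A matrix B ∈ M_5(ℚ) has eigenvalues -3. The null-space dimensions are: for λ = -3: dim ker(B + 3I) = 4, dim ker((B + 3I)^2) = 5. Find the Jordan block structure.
Jordan blocks: (-3, 2), (-3, 1), (-3, 1), (-3, 1)

λ = -3: successive nullity increments [4, 1] count blocks of size ≥ k; block sizes are [2, 1, 1, 1].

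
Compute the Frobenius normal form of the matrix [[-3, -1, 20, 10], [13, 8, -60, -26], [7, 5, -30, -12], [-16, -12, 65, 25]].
R = [[0, 0, 0, 0], [1, 0, 0, 5], [0, 1, 0, -2], [0, 0, 1, 0]]

The invariant factors of A (the non-unit diagonal entries of the Smith normal form of xI - A over ℚ[x]) are x(x^3 + 2x - 5), each dividing the next. The characteristic polynomial is their product, x(x^3 + 2x - 5).

The rational canonical form is the block-diagonal matrix of companion matrices C(f_i):
R = [[0, 0, 0, 0], [1, 0, 0, 5], [0, 1, 0, -2], [0, 0, 1, 0]].

Note the characteristic polynomial does not split into linear factors over ℚ, so A has no Jordan form over ℚ; the rational canonical form exists over any field.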